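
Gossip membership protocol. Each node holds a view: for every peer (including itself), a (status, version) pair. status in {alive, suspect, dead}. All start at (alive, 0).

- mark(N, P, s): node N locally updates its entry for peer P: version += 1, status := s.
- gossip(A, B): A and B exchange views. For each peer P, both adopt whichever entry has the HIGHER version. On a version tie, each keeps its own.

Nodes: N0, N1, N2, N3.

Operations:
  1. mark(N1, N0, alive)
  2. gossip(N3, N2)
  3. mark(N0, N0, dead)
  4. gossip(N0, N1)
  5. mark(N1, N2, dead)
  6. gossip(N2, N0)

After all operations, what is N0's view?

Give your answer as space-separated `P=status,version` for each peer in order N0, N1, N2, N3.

Answer: N0=dead,1 N1=alive,0 N2=alive,0 N3=alive,0

Derivation:
Op 1: N1 marks N0=alive -> (alive,v1)
Op 2: gossip N3<->N2 -> N3.N0=(alive,v0) N3.N1=(alive,v0) N3.N2=(alive,v0) N3.N3=(alive,v0) | N2.N0=(alive,v0) N2.N1=(alive,v0) N2.N2=(alive,v0) N2.N3=(alive,v0)
Op 3: N0 marks N0=dead -> (dead,v1)
Op 4: gossip N0<->N1 -> N0.N0=(dead,v1) N0.N1=(alive,v0) N0.N2=(alive,v0) N0.N3=(alive,v0) | N1.N0=(alive,v1) N1.N1=(alive,v0) N1.N2=(alive,v0) N1.N3=(alive,v0)
Op 5: N1 marks N2=dead -> (dead,v1)
Op 6: gossip N2<->N0 -> N2.N0=(dead,v1) N2.N1=(alive,v0) N2.N2=(alive,v0) N2.N3=(alive,v0) | N0.N0=(dead,v1) N0.N1=(alive,v0) N0.N2=(alive,v0) N0.N3=(alive,v0)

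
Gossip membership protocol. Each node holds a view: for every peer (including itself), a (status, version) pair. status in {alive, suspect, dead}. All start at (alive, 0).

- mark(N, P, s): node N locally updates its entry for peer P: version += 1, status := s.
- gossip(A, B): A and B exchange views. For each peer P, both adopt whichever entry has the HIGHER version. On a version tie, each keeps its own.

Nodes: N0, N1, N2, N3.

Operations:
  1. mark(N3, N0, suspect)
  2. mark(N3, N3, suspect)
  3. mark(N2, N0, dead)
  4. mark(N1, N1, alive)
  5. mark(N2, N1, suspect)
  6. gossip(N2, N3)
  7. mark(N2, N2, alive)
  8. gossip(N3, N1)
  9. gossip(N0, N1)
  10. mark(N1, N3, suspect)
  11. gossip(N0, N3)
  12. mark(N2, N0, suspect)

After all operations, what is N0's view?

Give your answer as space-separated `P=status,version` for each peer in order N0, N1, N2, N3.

Op 1: N3 marks N0=suspect -> (suspect,v1)
Op 2: N3 marks N3=suspect -> (suspect,v1)
Op 3: N2 marks N0=dead -> (dead,v1)
Op 4: N1 marks N1=alive -> (alive,v1)
Op 5: N2 marks N1=suspect -> (suspect,v1)
Op 6: gossip N2<->N3 -> N2.N0=(dead,v1) N2.N1=(suspect,v1) N2.N2=(alive,v0) N2.N3=(suspect,v1) | N3.N0=(suspect,v1) N3.N1=(suspect,v1) N3.N2=(alive,v0) N3.N3=(suspect,v1)
Op 7: N2 marks N2=alive -> (alive,v1)
Op 8: gossip N3<->N1 -> N3.N0=(suspect,v1) N3.N1=(suspect,v1) N3.N2=(alive,v0) N3.N3=(suspect,v1) | N1.N0=(suspect,v1) N1.N1=(alive,v1) N1.N2=(alive,v0) N1.N3=(suspect,v1)
Op 9: gossip N0<->N1 -> N0.N0=(suspect,v1) N0.N1=(alive,v1) N0.N2=(alive,v0) N0.N3=(suspect,v1) | N1.N0=(suspect,v1) N1.N1=(alive,v1) N1.N2=(alive,v0) N1.N3=(suspect,v1)
Op 10: N1 marks N3=suspect -> (suspect,v2)
Op 11: gossip N0<->N3 -> N0.N0=(suspect,v1) N0.N1=(alive,v1) N0.N2=(alive,v0) N0.N3=(suspect,v1) | N3.N0=(suspect,v1) N3.N1=(suspect,v1) N3.N2=(alive,v0) N3.N3=(suspect,v1)
Op 12: N2 marks N0=suspect -> (suspect,v2)

Answer: N0=suspect,1 N1=alive,1 N2=alive,0 N3=suspect,1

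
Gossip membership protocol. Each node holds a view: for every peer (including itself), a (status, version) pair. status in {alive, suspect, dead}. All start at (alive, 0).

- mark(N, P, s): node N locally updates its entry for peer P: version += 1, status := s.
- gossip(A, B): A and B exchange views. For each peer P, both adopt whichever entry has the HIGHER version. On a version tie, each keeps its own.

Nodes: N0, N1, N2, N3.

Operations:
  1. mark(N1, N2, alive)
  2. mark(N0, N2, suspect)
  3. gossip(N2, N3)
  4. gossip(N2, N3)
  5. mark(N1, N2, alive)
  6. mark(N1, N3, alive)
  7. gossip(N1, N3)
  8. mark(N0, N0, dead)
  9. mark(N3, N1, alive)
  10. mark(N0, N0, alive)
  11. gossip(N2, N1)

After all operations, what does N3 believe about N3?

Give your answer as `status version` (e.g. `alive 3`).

Op 1: N1 marks N2=alive -> (alive,v1)
Op 2: N0 marks N2=suspect -> (suspect,v1)
Op 3: gossip N2<->N3 -> N2.N0=(alive,v0) N2.N1=(alive,v0) N2.N2=(alive,v0) N2.N3=(alive,v0) | N3.N0=(alive,v0) N3.N1=(alive,v0) N3.N2=(alive,v0) N3.N3=(alive,v0)
Op 4: gossip N2<->N3 -> N2.N0=(alive,v0) N2.N1=(alive,v0) N2.N2=(alive,v0) N2.N3=(alive,v0) | N3.N0=(alive,v0) N3.N1=(alive,v0) N3.N2=(alive,v0) N3.N3=(alive,v0)
Op 5: N1 marks N2=alive -> (alive,v2)
Op 6: N1 marks N3=alive -> (alive,v1)
Op 7: gossip N1<->N3 -> N1.N0=(alive,v0) N1.N1=(alive,v0) N1.N2=(alive,v2) N1.N3=(alive,v1) | N3.N0=(alive,v0) N3.N1=(alive,v0) N3.N2=(alive,v2) N3.N3=(alive,v1)
Op 8: N0 marks N0=dead -> (dead,v1)
Op 9: N3 marks N1=alive -> (alive,v1)
Op 10: N0 marks N0=alive -> (alive,v2)
Op 11: gossip N2<->N1 -> N2.N0=(alive,v0) N2.N1=(alive,v0) N2.N2=(alive,v2) N2.N3=(alive,v1) | N1.N0=(alive,v0) N1.N1=(alive,v0) N1.N2=(alive,v2) N1.N3=(alive,v1)

Answer: alive 1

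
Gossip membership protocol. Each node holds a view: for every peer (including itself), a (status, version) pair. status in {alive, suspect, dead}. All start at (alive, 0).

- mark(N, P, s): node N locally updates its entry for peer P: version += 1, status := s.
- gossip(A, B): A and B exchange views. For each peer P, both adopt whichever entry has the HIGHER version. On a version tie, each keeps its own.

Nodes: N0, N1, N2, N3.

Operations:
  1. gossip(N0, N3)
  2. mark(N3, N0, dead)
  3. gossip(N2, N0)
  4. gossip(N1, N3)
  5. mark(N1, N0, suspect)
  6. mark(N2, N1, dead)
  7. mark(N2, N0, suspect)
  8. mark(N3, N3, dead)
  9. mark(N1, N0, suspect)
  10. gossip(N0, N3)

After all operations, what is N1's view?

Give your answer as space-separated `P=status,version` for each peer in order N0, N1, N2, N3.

Answer: N0=suspect,3 N1=alive,0 N2=alive,0 N3=alive,0

Derivation:
Op 1: gossip N0<->N3 -> N0.N0=(alive,v0) N0.N1=(alive,v0) N0.N2=(alive,v0) N0.N3=(alive,v0) | N3.N0=(alive,v0) N3.N1=(alive,v0) N3.N2=(alive,v0) N3.N3=(alive,v0)
Op 2: N3 marks N0=dead -> (dead,v1)
Op 3: gossip N2<->N0 -> N2.N0=(alive,v0) N2.N1=(alive,v0) N2.N2=(alive,v0) N2.N3=(alive,v0) | N0.N0=(alive,v0) N0.N1=(alive,v0) N0.N2=(alive,v0) N0.N3=(alive,v0)
Op 4: gossip N1<->N3 -> N1.N0=(dead,v1) N1.N1=(alive,v0) N1.N2=(alive,v0) N1.N3=(alive,v0) | N3.N0=(dead,v1) N3.N1=(alive,v0) N3.N2=(alive,v0) N3.N3=(alive,v0)
Op 5: N1 marks N0=suspect -> (suspect,v2)
Op 6: N2 marks N1=dead -> (dead,v1)
Op 7: N2 marks N0=suspect -> (suspect,v1)
Op 8: N3 marks N3=dead -> (dead,v1)
Op 9: N1 marks N0=suspect -> (suspect,v3)
Op 10: gossip N0<->N3 -> N0.N0=(dead,v1) N0.N1=(alive,v0) N0.N2=(alive,v0) N0.N3=(dead,v1) | N3.N0=(dead,v1) N3.N1=(alive,v0) N3.N2=(alive,v0) N3.N3=(dead,v1)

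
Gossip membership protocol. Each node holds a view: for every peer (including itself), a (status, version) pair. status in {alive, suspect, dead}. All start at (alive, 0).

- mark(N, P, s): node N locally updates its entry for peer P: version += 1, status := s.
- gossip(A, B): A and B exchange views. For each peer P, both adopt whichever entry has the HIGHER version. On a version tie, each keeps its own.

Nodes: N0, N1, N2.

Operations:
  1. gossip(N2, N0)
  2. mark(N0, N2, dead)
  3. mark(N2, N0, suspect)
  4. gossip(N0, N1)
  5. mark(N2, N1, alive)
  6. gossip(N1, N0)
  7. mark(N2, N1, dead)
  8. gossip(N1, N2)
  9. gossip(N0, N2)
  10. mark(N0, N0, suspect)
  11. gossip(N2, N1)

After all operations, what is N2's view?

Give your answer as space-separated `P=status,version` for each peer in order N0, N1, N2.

Answer: N0=suspect,1 N1=dead,2 N2=dead,1

Derivation:
Op 1: gossip N2<->N0 -> N2.N0=(alive,v0) N2.N1=(alive,v0) N2.N2=(alive,v0) | N0.N0=(alive,v0) N0.N1=(alive,v0) N0.N2=(alive,v0)
Op 2: N0 marks N2=dead -> (dead,v1)
Op 3: N2 marks N0=suspect -> (suspect,v1)
Op 4: gossip N0<->N1 -> N0.N0=(alive,v0) N0.N1=(alive,v0) N0.N2=(dead,v1) | N1.N0=(alive,v0) N1.N1=(alive,v0) N1.N2=(dead,v1)
Op 5: N2 marks N1=alive -> (alive,v1)
Op 6: gossip N1<->N0 -> N1.N0=(alive,v0) N1.N1=(alive,v0) N1.N2=(dead,v1) | N0.N0=(alive,v0) N0.N1=(alive,v0) N0.N2=(dead,v1)
Op 7: N2 marks N1=dead -> (dead,v2)
Op 8: gossip N1<->N2 -> N1.N0=(suspect,v1) N1.N1=(dead,v2) N1.N2=(dead,v1) | N2.N0=(suspect,v1) N2.N1=(dead,v2) N2.N2=(dead,v1)
Op 9: gossip N0<->N2 -> N0.N0=(suspect,v1) N0.N1=(dead,v2) N0.N2=(dead,v1) | N2.N0=(suspect,v1) N2.N1=(dead,v2) N2.N2=(dead,v1)
Op 10: N0 marks N0=suspect -> (suspect,v2)
Op 11: gossip N2<->N1 -> N2.N0=(suspect,v1) N2.N1=(dead,v2) N2.N2=(dead,v1) | N1.N0=(suspect,v1) N1.N1=(dead,v2) N1.N2=(dead,v1)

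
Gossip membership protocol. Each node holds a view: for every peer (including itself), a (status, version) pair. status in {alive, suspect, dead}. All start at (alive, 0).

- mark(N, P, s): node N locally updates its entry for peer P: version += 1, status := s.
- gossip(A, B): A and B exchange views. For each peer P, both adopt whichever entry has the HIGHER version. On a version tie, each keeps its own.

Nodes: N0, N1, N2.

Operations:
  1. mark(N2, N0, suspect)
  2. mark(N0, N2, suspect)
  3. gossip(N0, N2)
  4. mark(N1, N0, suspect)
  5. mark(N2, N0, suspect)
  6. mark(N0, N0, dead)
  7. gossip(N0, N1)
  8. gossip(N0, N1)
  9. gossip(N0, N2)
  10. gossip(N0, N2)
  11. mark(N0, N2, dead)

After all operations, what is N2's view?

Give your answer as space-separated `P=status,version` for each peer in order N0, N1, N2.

Op 1: N2 marks N0=suspect -> (suspect,v1)
Op 2: N0 marks N2=suspect -> (suspect,v1)
Op 3: gossip N0<->N2 -> N0.N0=(suspect,v1) N0.N1=(alive,v0) N0.N2=(suspect,v1) | N2.N0=(suspect,v1) N2.N1=(alive,v0) N2.N2=(suspect,v1)
Op 4: N1 marks N0=suspect -> (suspect,v1)
Op 5: N2 marks N0=suspect -> (suspect,v2)
Op 6: N0 marks N0=dead -> (dead,v2)
Op 7: gossip N0<->N1 -> N0.N0=(dead,v2) N0.N1=(alive,v0) N0.N2=(suspect,v1) | N1.N0=(dead,v2) N1.N1=(alive,v0) N1.N2=(suspect,v1)
Op 8: gossip N0<->N1 -> N0.N0=(dead,v2) N0.N1=(alive,v0) N0.N2=(suspect,v1) | N1.N0=(dead,v2) N1.N1=(alive,v0) N1.N2=(suspect,v1)
Op 9: gossip N0<->N2 -> N0.N0=(dead,v2) N0.N1=(alive,v0) N0.N2=(suspect,v1) | N2.N0=(suspect,v2) N2.N1=(alive,v0) N2.N2=(suspect,v1)
Op 10: gossip N0<->N2 -> N0.N0=(dead,v2) N0.N1=(alive,v0) N0.N2=(suspect,v1) | N2.N0=(suspect,v2) N2.N1=(alive,v0) N2.N2=(suspect,v1)
Op 11: N0 marks N2=dead -> (dead,v2)

Answer: N0=suspect,2 N1=alive,0 N2=suspect,1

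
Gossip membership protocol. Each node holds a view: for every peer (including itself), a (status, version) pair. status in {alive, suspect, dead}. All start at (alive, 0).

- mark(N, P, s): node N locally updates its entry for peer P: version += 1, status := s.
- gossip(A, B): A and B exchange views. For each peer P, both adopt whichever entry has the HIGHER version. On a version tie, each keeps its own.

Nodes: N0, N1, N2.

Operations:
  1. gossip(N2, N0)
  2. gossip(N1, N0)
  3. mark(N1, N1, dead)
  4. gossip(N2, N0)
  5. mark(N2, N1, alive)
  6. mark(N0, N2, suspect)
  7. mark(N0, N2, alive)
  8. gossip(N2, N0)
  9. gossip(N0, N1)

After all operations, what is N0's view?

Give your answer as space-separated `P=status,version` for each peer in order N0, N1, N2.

Op 1: gossip N2<->N0 -> N2.N0=(alive,v0) N2.N1=(alive,v0) N2.N2=(alive,v0) | N0.N0=(alive,v0) N0.N1=(alive,v0) N0.N2=(alive,v0)
Op 2: gossip N1<->N0 -> N1.N0=(alive,v0) N1.N1=(alive,v0) N1.N2=(alive,v0) | N0.N0=(alive,v0) N0.N1=(alive,v0) N0.N2=(alive,v0)
Op 3: N1 marks N1=dead -> (dead,v1)
Op 4: gossip N2<->N0 -> N2.N0=(alive,v0) N2.N1=(alive,v0) N2.N2=(alive,v0) | N0.N0=(alive,v0) N0.N1=(alive,v0) N0.N2=(alive,v0)
Op 5: N2 marks N1=alive -> (alive,v1)
Op 6: N0 marks N2=suspect -> (suspect,v1)
Op 7: N0 marks N2=alive -> (alive,v2)
Op 8: gossip N2<->N0 -> N2.N0=(alive,v0) N2.N1=(alive,v1) N2.N2=(alive,v2) | N0.N0=(alive,v0) N0.N1=(alive,v1) N0.N2=(alive,v2)
Op 9: gossip N0<->N1 -> N0.N0=(alive,v0) N0.N1=(alive,v1) N0.N2=(alive,v2) | N1.N0=(alive,v0) N1.N1=(dead,v1) N1.N2=(alive,v2)

Answer: N0=alive,0 N1=alive,1 N2=alive,2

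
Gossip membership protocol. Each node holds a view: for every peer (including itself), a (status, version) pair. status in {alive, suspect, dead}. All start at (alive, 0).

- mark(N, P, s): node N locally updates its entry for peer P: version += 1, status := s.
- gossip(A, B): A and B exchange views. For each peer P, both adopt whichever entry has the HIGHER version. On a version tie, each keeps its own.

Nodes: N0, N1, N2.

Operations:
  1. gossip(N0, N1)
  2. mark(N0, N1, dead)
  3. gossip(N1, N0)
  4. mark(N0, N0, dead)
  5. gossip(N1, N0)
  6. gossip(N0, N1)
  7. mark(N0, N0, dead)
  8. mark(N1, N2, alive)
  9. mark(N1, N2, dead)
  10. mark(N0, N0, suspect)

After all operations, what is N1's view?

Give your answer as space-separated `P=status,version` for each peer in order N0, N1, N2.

Op 1: gossip N0<->N1 -> N0.N0=(alive,v0) N0.N1=(alive,v0) N0.N2=(alive,v0) | N1.N0=(alive,v0) N1.N1=(alive,v0) N1.N2=(alive,v0)
Op 2: N0 marks N1=dead -> (dead,v1)
Op 3: gossip N1<->N0 -> N1.N0=(alive,v0) N1.N1=(dead,v1) N1.N2=(alive,v0) | N0.N0=(alive,v0) N0.N1=(dead,v1) N0.N2=(alive,v0)
Op 4: N0 marks N0=dead -> (dead,v1)
Op 5: gossip N1<->N0 -> N1.N0=(dead,v1) N1.N1=(dead,v1) N1.N2=(alive,v0) | N0.N0=(dead,v1) N0.N1=(dead,v1) N0.N2=(alive,v0)
Op 6: gossip N0<->N1 -> N0.N0=(dead,v1) N0.N1=(dead,v1) N0.N2=(alive,v0) | N1.N0=(dead,v1) N1.N1=(dead,v1) N1.N2=(alive,v0)
Op 7: N0 marks N0=dead -> (dead,v2)
Op 8: N1 marks N2=alive -> (alive,v1)
Op 9: N1 marks N2=dead -> (dead,v2)
Op 10: N0 marks N0=suspect -> (suspect,v3)

Answer: N0=dead,1 N1=dead,1 N2=dead,2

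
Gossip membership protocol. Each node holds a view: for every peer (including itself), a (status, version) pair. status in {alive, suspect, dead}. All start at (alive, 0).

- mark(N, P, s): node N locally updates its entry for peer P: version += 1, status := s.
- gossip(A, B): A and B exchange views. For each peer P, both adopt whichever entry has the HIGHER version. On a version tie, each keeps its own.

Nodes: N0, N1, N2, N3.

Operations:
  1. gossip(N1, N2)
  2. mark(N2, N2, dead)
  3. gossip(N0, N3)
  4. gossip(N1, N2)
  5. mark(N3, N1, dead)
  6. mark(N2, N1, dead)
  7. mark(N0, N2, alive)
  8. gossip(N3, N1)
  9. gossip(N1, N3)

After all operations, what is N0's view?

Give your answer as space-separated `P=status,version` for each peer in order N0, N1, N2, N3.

Answer: N0=alive,0 N1=alive,0 N2=alive,1 N3=alive,0

Derivation:
Op 1: gossip N1<->N2 -> N1.N0=(alive,v0) N1.N1=(alive,v0) N1.N2=(alive,v0) N1.N3=(alive,v0) | N2.N0=(alive,v0) N2.N1=(alive,v0) N2.N2=(alive,v0) N2.N3=(alive,v0)
Op 2: N2 marks N2=dead -> (dead,v1)
Op 3: gossip N0<->N3 -> N0.N0=(alive,v0) N0.N1=(alive,v0) N0.N2=(alive,v0) N0.N3=(alive,v0) | N3.N0=(alive,v0) N3.N1=(alive,v0) N3.N2=(alive,v0) N3.N3=(alive,v0)
Op 4: gossip N1<->N2 -> N1.N0=(alive,v0) N1.N1=(alive,v0) N1.N2=(dead,v1) N1.N3=(alive,v0) | N2.N0=(alive,v0) N2.N1=(alive,v0) N2.N2=(dead,v1) N2.N3=(alive,v0)
Op 5: N3 marks N1=dead -> (dead,v1)
Op 6: N2 marks N1=dead -> (dead,v1)
Op 7: N0 marks N2=alive -> (alive,v1)
Op 8: gossip N3<->N1 -> N3.N0=(alive,v0) N3.N1=(dead,v1) N3.N2=(dead,v1) N3.N3=(alive,v0) | N1.N0=(alive,v0) N1.N1=(dead,v1) N1.N2=(dead,v1) N1.N3=(alive,v0)
Op 9: gossip N1<->N3 -> N1.N0=(alive,v0) N1.N1=(dead,v1) N1.N2=(dead,v1) N1.N3=(alive,v0) | N3.N0=(alive,v0) N3.N1=(dead,v1) N3.N2=(dead,v1) N3.N3=(alive,v0)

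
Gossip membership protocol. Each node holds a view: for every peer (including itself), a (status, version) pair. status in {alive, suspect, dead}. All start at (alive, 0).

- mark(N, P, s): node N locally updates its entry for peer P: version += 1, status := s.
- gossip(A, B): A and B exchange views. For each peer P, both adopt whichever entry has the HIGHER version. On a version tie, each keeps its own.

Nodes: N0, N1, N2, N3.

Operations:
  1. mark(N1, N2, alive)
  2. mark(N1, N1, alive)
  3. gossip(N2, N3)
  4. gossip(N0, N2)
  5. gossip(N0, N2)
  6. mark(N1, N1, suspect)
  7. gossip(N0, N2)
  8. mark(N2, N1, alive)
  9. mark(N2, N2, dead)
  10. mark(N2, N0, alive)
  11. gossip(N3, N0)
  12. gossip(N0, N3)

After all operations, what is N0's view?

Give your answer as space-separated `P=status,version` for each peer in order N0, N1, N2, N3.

Answer: N0=alive,0 N1=alive,0 N2=alive,0 N3=alive,0

Derivation:
Op 1: N1 marks N2=alive -> (alive,v1)
Op 2: N1 marks N1=alive -> (alive,v1)
Op 3: gossip N2<->N3 -> N2.N0=(alive,v0) N2.N1=(alive,v0) N2.N2=(alive,v0) N2.N3=(alive,v0) | N3.N0=(alive,v0) N3.N1=(alive,v0) N3.N2=(alive,v0) N3.N3=(alive,v0)
Op 4: gossip N0<->N2 -> N0.N0=(alive,v0) N0.N1=(alive,v0) N0.N2=(alive,v0) N0.N3=(alive,v0) | N2.N0=(alive,v0) N2.N1=(alive,v0) N2.N2=(alive,v0) N2.N3=(alive,v0)
Op 5: gossip N0<->N2 -> N0.N0=(alive,v0) N0.N1=(alive,v0) N0.N2=(alive,v0) N0.N3=(alive,v0) | N2.N0=(alive,v0) N2.N1=(alive,v0) N2.N2=(alive,v0) N2.N3=(alive,v0)
Op 6: N1 marks N1=suspect -> (suspect,v2)
Op 7: gossip N0<->N2 -> N0.N0=(alive,v0) N0.N1=(alive,v0) N0.N2=(alive,v0) N0.N3=(alive,v0) | N2.N0=(alive,v0) N2.N1=(alive,v0) N2.N2=(alive,v0) N2.N3=(alive,v0)
Op 8: N2 marks N1=alive -> (alive,v1)
Op 9: N2 marks N2=dead -> (dead,v1)
Op 10: N2 marks N0=alive -> (alive,v1)
Op 11: gossip N3<->N0 -> N3.N0=(alive,v0) N3.N1=(alive,v0) N3.N2=(alive,v0) N3.N3=(alive,v0) | N0.N0=(alive,v0) N0.N1=(alive,v0) N0.N2=(alive,v0) N0.N3=(alive,v0)
Op 12: gossip N0<->N3 -> N0.N0=(alive,v0) N0.N1=(alive,v0) N0.N2=(alive,v0) N0.N3=(alive,v0) | N3.N0=(alive,v0) N3.N1=(alive,v0) N3.N2=(alive,v0) N3.N3=(alive,v0)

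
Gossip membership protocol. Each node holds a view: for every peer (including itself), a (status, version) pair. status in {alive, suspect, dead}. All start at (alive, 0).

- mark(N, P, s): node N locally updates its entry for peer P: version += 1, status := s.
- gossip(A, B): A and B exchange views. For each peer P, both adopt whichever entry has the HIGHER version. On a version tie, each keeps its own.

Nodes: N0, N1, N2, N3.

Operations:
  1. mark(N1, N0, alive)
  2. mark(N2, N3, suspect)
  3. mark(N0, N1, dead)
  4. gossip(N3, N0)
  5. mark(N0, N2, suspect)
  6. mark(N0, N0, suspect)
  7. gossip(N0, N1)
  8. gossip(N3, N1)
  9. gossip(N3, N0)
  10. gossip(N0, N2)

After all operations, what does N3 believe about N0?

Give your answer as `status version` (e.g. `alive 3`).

Op 1: N1 marks N0=alive -> (alive,v1)
Op 2: N2 marks N3=suspect -> (suspect,v1)
Op 3: N0 marks N1=dead -> (dead,v1)
Op 4: gossip N3<->N0 -> N3.N0=(alive,v0) N3.N1=(dead,v1) N3.N2=(alive,v0) N3.N3=(alive,v0) | N0.N0=(alive,v0) N0.N1=(dead,v1) N0.N2=(alive,v0) N0.N3=(alive,v0)
Op 5: N0 marks N2=suspect -> (suspect,v1)
Op 6: N0 marks N0=suspect -> (suspect,v1)
Op 7: gossip N0<->N1 -> N0.N0=(suspect,v1) N0.N1=(dead,v1) N0.N2=(suspect,v1) N0.N3=(alive,v0) | N1.N0=(alive,v1) N1.N1=(dead,v1) N1.N2=(suspect,v1) N1.N3=(alive,v0)
Op 8: gossip N3<->N1 -> N3.N0=(alive,v1) N3.N1=(dead,v1) N3.N2=(suspect,v1) N3.N3=(alive,v0) | N1.N0=(alive,v1) N1.N1=(dead,v1) N1.N2=(suspect,v1) N1.N3=(alive,v0)
Op 9: gossip N3<->N0 -> N3.N0=(alive,v1) N3.N1=(dead,v1) N3.N2=(suspect,v1) N3.N3=(alive,v0) | N0.N0=(suspect,v1) N0.N1=(dead,v1) N0.N2=(suspect,v1) N0.N3=(alive,v0)
Op 10: gossip N0<->N2 -> N0.N0=(suspect,v1) N0.N1=(dead,v1) N0.N2=(suspect,v1) N0.N3=(suspect,v1) | N2.N0=(suspect,v1) N2.N1=(dead,v1) N2.N2=(suspect,v1) N2.N3=(suspect,v1)

Answer: alive 1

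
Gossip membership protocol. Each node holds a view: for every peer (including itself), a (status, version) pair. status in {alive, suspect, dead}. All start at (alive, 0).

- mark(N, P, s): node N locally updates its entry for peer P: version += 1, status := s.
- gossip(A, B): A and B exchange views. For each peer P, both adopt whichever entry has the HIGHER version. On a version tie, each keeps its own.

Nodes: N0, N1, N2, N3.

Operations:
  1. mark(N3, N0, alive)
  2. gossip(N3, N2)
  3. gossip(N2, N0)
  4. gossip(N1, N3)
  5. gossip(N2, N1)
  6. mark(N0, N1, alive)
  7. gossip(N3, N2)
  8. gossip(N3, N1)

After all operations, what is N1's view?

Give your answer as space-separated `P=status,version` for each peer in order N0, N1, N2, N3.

Op 1: N3 marks N0=alive -> (alive,v1)
Op 2: gossip N3<->N2 -> N3.N0=(alive,v1) N3.N1=(alive,v0) N3.N2=(alive,v0) N3.N3=(alive,v0) | N2.N0=(alive,v1) N2.N1=(alive,v0) N2.N2=(alive,v0) N2.N3=(alive,v0)
Op 3: gossip N2<->N0 -> N2.N0=(alive,v1) N2.N1=(alive,v0) N2.N2=(alive,v0) N2.N3=(alive,v0) | N0.N0=(alive,v1) N0.N1=(alive,v0) N0.N2=(alive,v0) N0.N3=(alive,v0)
Op 4: gossip N1<->N3 -> N1.N0=(alive,v1) N1.N1=(alive,v0) N1.N2=(alive,v0) N1.N3=(alive,v0) | N3.N0=(alive,v1) N3.N1=(alive,v0) N3.N2=(alive,v0) N3.N3=(alive,v0)
Op 5: gossip N2<->N1 -> N2.N0=(alive,v1) N2.N1=(alive,v0) N2.N2=(alive,v0) N2.N3=(alive,v0) | N1.N0=(alive,v1) N1.N1=(alive,v0) N1.N2=(alive,v0) N1.N3=(alive,v0)
Op 6: N0 marks N1=alive -> (alive,v1)
Op 7: gossip N3<->N2 -> N3.N0=(alive,v1) N3.N1=(alive,v0) N3.N2=(alive,v0) N3.N3=(alive,v0) | N2.N0=(alive,v1) N2.N1=(alive,v0) N2.N2=(alive,v0) N2.N3=(alive,v0)
Op 8: gossip N3<->N1 -> N3.N0=(alive,v1) N3.N1=(alive,v0) N3.N2=(alive,v0) N3.N3=(alive,v0) | N1.N0=(alive,v1) N1.N1=(alive,v0) N1.N2=(alive,v0) N1.N3=(alive,v0)

Answer: N0=alive,1 N1=alive,0 N2=alive,0 N3=alive,0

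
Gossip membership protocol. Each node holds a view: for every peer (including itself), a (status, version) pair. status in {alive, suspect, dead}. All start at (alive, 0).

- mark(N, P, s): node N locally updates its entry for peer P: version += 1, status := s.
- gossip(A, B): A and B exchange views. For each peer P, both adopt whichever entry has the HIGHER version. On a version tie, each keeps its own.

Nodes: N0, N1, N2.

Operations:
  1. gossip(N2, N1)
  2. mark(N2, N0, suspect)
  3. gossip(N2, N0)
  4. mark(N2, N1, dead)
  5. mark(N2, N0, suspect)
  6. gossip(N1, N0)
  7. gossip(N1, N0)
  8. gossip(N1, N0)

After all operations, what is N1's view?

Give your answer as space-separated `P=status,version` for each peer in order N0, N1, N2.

Answer: N0=suspect,1 N1=alive,0 N2=alive,0

Derivation:
Op 1: gossip N2<->N1 -> N2.N0=(alive,v0) N2.N1=(alive,v0) N2.N2=(alive,v0) | N1.N0=(alive,v0) N1.N1=(alive,v0) N1.N2=(alive,v0)
Op 2: N2 marks N0=suspect -> (suspect,v1)
Op 3: gossip N2<->N0 -> N2.N0=(suspect,v1) N2.N1=(alive,v0) N2.N2=(alive,v0) | N0.N0=(suspect,v1) N0.N1=(alive,v0) N0.N2=(alive,v0)
Op 4: N2 marks N1=dead -> (dead,v1)
Op 5: N2 marks N0=suspect -> (suspect,v2)
Op 6: gossip N1<->N0 -> N1.N0=(suspect,v1) N1.N1=(alive,v0) N1.N2=(alive,v0) | N0.N0=(suspect,v1) N0.N1=(alive,v0) N0.N2=(alive,v0)
Op 7: gossip N1<->N0 -> N1.N0=(suspect,v1) N1.N1=(alive,v0) N1.N2=(alive,v0) | N0.N0=(suspect,v1) N0.N1=(alive,v0) N0.N2=(alive,v0)
Op 8: gossip N1<->N0 -> N1.N0=(suspect,v1) N1.N1=(alive,v0) N1.N2=(alive,v0) | N0.N0=(suspect,v1) N0.N1=(alive,v0) N0.N2=(alive,v0)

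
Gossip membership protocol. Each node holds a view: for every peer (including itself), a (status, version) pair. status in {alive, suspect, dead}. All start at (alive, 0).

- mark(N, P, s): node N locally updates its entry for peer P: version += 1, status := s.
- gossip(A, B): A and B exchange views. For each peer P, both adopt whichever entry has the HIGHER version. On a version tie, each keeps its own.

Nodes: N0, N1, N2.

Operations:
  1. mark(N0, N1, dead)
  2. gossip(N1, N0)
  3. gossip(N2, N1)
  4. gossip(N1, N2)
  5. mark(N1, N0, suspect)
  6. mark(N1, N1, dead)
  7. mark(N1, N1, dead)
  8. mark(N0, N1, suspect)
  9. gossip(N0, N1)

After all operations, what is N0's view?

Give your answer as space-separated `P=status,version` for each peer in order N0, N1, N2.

Op 1: N0 marks N1=dead -> (dead,v1)
Op 2: gossip N1<->N0 -> N1.N0=(alive,v0) N1.N1=(dead,v1) N1.N2=(alive,v0) | N0.N0=(alive,v0) N0.N1=(dead,v1) N0.N2=(alive,v0)
Op 3: gossip N2<->N1 -> N2.N0=(alive,v0) N2.N1=(dead,v1) N2.N2=(alive,v0) | N1.N0=(alive,v0) N1.N1=(dead,v1) N1.N2=(alive,v0)
Op 4: gossip N1<->N2 -> N1.N0=(alive,v0) N1.N1=(dead,v1) N1.N2=(alive,v0) | N2.N0=(alive,v0) N2.N1=(dead,v1) N2.N2=(alive,v0)
Op 5: N1 marks N0=suspect -> (suspect,v1)
Op 6: N1 marks N1=dead -> (dead,v2)
Op 7: N1 marks N1=dead -> (dead,v3)
Op 8: N0 marks N1=suspect -> (suspect,v2)
Op 9: gossip N0<->N1 -> N0.N0=(suspect,v1) N0.N1=(dead,v3) N0.N2=(alive,v0) | N1.N0=(suspect,v1) N1.N1=(dead,v3) N1.N2=(alive,v0)

Answer: N0=suspect,1 N1=dead,3 N2=alive,0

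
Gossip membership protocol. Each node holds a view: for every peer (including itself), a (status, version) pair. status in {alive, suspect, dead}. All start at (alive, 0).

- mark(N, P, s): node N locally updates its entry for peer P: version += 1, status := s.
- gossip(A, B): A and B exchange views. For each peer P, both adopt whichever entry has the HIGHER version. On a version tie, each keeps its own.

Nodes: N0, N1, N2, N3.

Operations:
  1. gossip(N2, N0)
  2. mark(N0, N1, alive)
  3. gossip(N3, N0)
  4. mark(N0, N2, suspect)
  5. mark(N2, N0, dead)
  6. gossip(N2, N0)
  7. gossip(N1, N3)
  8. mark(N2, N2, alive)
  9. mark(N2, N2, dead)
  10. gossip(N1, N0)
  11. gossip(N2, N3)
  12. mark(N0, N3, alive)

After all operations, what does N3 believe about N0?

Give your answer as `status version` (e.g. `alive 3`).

Op 1: gossip N2<->N0 -> N2.N0=(alive,v0) N2.N1=(alive,v0) N2.N2=(alive,v0) N2.N3=(alive,v0) | N0.N0=(alive,v0) N0.N1=(alive,v0) N0.N2=(alive,v0) N0.N3=(alive,v0)
Op 2: N0 marks N1=alive -> (alive,v1)
Op 3: gossip N3<->N0 -> N3.N0=(alive,v0) N3.N1=(alive,v1) N3.N2=(alive,v0) N3.N3=(alive,v0) | N0.N0=(alive,v0) N0.N1=(alive,v1) N0.N2=(alive,v0) N0.N3=(alive,v0)
Op 4: N0 marks N2=suspect -> (suspect,v1)
Op 5: N2 marks N0=dead -> (dead,v1)
Op 6: gossip N2<->N0 -> N2.N0=(dead,v1) N2.N1=(alive,v1) N2.N2=(suspect,v1) N2.N3=(alive,v0) | N0.N0=(dead,v1) N0.N1=(alive,v1) N0.N2=(suspect,v1) N0.N3=(alive,v0)
Op 7: gossip N1<->N3 -> N1.N0=(alive,v0) N1.N1=(alive,v1) N1.N2=(alive,v0) N1.N3=(alive,v0) | N3.N0=(alive,v0) N3.N1=(alive,v1) N3.N2=(alive,v0) N3.N3=(alive,v0)
Op 8: N2 marks N2=alive -> (alive,v2)
Op 9: N2 marks N2=dead -> (dead,v3)
Op 10: gossip N1<->N0 -> N1.N0=(dead,v1) N1.N1=(alive,v1) N1.N2=(suspect,v1) N1.N3=(alive,v0) | N0.N0=(dead,v1) N0.N1=(alive,v1) N0.N2=(suspect,v1) N0.N3=(alive,v0)
Op 11: gossip N2<->N3 -> N2.N0=(dead,v1) N2.N1=(alive,v1) N2.N2=(dead,v3) N2.N3=(alive,v0) | N3.N0=(dead,v1) N3.N1=(alive,v1) N3.N2=(dead,v3) N3.N3=(alive,v0)
Op 12: N0 marks N3=alive -> (alive,v1)

Answer: dead 1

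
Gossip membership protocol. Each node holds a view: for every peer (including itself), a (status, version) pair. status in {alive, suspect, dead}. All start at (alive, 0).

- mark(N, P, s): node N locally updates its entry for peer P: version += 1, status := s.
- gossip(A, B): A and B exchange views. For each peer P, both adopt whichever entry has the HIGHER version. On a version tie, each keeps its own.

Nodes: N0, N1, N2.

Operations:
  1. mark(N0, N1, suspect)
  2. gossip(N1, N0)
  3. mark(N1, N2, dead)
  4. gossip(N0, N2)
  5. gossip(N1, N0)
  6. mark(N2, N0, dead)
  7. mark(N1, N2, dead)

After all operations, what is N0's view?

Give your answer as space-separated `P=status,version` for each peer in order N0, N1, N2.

Answer: N0=alive,0 N1=suspect,1 N2=dead,1

Derivation:
Op 1: N0 marks N1=suspect -> (suspect,v1)
Op 2: gossip N1<->N0 -> N1.N0=(alive,v0) N1.N1=(suspect,v1) N1.N2=(alive,v0) | N0.N0=(alive,v0) N0.N1=(suspect,v1) N0.N2=(alive,v0)
Op 3: N1 marks N2=dead -> (dead,v1)
Op 4: gossip N0<->N2 -> N0.N0=(alive,v0) N0.N1=(suspect,v1) N0.N2=(alive,v0) | N2.N0=(alive,v0) N2.N1=(suspect,v1) N2.N2=(alive,v0)
Op 5: gossip N1<->N0 -> N1.N0=(alive,v0) N1.N1=(suspect,v1) N1.N2=(dead,v1) | N0.N0=(alive,v0) N0.N1=(suspect,v1) N0.N2=(dead,v1)
Op 6: N2 marks N0=dead -> (dead,v1)
Op 7: N1 marks N2=dead -> (dead,v2)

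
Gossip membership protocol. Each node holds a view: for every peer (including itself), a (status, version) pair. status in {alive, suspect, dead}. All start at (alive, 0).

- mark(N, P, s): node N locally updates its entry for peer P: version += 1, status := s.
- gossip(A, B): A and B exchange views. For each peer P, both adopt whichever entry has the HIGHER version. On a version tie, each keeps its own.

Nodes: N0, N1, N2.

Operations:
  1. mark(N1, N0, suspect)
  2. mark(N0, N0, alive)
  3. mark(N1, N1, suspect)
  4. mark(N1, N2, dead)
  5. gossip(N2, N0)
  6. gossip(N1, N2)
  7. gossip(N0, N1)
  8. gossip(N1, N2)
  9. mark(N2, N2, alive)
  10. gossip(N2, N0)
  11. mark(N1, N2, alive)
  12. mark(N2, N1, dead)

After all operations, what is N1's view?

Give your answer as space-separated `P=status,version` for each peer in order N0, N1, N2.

Answer: N0=suspect,1 N1=suspect,1 N2=alive,2

Derivation:
Op 1: N1 marks N0=suspect -> (suspect,v1)
Op 2: N0 marks N0=alive -> (alive,v1)
Op 3: N1 marks N1=suspect -> (suspect,v1)
Op 4: N1 marks N2=dead -> (dead,v1)
Op 5: gossip N2<->N0 -> N2.N0=(alive,v1) N2.N1=(alive,v0) N2.N2=(alive,v0) | N0.N0=(alive,v1) N0.N1=(alive,v0) N0.N2=(alive,v0)
Op 6: gossip N1<->N2 -> N1.N0=(suspect,v1) N1.N1=(suspect,v1) N1.N2=(dead,v1) | N2.N0=(alive,v1) N2.N1=(suspect,v1) N2.N2=(dead,v1)
Op 7: gossip N0<->N1 -> N0.N0=(alive,v1) N0.N1=(suspect,v1) N0.N2=(dead,v1) | N1.N0=(suspect,v1) N1.N1=(suspect,v1) N1.N2=(dead,v1)
Op 8: gossip N1<->N2 -> N1.N0=(suspect,v1) N1.N1=(suspect,v1) N1.N2=(dead,v1) | N2.N0=(alive,v1) N2.N1=(suspect,v1) N2.N2=(dead,v1)
Op 9: N2 marks N2=alive -> (alive,v2)
Op 10: gossip N2<->N0 -> N2.N0=(alive,v1) N2.N1=(suspect,v1) N2.N2=(alive,v2) | N0.N0=(alive,v1) N0.N1=(suspect,v1) N0.N2=(alive,v2)
Op 11: N1 marks N2=alive -> (alive,v2)
Op 12: N2 marks N1=dead -> (dead,v2)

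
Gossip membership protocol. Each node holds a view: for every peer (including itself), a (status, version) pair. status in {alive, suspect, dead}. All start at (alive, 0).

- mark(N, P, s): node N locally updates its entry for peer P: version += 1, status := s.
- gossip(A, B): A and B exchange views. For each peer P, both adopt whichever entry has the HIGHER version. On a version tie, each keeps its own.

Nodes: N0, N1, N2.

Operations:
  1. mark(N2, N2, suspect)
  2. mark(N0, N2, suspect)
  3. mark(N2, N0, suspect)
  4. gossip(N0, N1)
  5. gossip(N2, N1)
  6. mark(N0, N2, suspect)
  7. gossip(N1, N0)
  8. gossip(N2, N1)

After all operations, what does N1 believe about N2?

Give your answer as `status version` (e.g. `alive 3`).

Op 1: N2 marks N2=suspect -> (suspect,v1)
Op 2: N0 marks N2=suspect -> (suspect,v1)
Op 3: N2 marks N0=suspect -> (suspect,v1)
Op 4: gossip N0<->N1 -> N0.N0=(alive,v0) N0.N1=(alive,v0) N0.N2=(suspect,v1) | N1.N0=(alive,v0) N1.N1=(alive,v0) N1.N2=(suspect,v1)
Op 5: gossip N2<->N1 -> N2.N0=(suspect,v1) N2.N1=(alive,v0) N2.N2=(suspect,v1) | N1.N0=(suspect,v1) N1.N1=(alive,v0) N1.N2=(suspect,v1)
Op 6: N0 marks N2=suspect -> (suspect,v2)
Op 7: gossip N1<->N0 -> N1.N0=(suspect,v1) N1.N1=(alive,v0) N1.N2=(suspect,v2) | N0.N0=(suspect,v1) N0.N1=(alive,v0) N0.N2=(suspect,v2)
Op 8: gossip N2<->N1 -> N2.N0=(suspect,v1) N2.N1=(alive,v0) N2.N2=(suspect,v2) | N1.N0=(suspect,v1) N1.N1=(alive,v0) N1.N2=(suspect,v2)

Answer: suspect 2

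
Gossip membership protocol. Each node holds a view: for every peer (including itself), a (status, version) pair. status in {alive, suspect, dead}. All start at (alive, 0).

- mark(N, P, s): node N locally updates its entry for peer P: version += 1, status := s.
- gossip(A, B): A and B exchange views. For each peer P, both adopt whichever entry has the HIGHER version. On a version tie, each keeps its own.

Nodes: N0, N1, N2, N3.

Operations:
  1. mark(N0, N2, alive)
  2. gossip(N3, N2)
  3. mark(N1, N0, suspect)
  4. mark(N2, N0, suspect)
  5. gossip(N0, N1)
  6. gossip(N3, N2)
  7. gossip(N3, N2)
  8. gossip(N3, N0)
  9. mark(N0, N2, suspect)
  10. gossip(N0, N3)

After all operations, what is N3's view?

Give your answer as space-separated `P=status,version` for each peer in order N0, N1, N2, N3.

Answer: N0=suspect,1 N1=alive,0 N2=suspect,2 N3=alive,0

Derivation:
Op 1: N0 marks N2=alive -> (alive,v1)
Op 2: gossip N3<->N2 -> N3.N0=(alive,v0) N3.N1=(alive,v0) N3.N2=(alive,v0) N3.N3=(alive,v0) | N2.N0=(alive,v0) N2.N1=(alive,v0) N2.N2=(alive,v0) N2.N3=(alive,v0)
Op 3: N1 marks N0=suspect -> (suspect,v1)
Op 4: N2 marks N0=suspect -> (suspect,v1)
Op 5: gossip N0<->N1 -> N0.N0=(suspect,v1) N0.N1=(alive,v0) N0.N2=(alive,v1) N0.N3=(alive,v0) | N1.N0=(suspect,v1) N1.N1=(alive,v0) N1.N2=(alive,v1) N1.N3=(alive,v0)
Op 6: gossip N3<->N2 -> N3.N0=(suspect,v1) N3.N1=(alive,v0) N3.N2=(alive,v0) N3.N3=(alive,v0) | N2.N0=(suspect,v1) N2.N1=(alive,v0) N2.N2=(alive,v0) N2.N3=(alive,v0)
Op 7: gossip N3<->N2 -> N3.N0=(suspect,v1) N3.N1=(alive,v0) N3.N2=(alive,v0) N3.N3=(alive,v0) | N2.N0=(suspect,v1) N2.N1=(alive,v0) N2.N2=(alive,v0) N2.N3=(alive,v0)
Op 8: gossip N3<->N0 -> N3.N0=(suspect,v1) N3.N1=(alive,v0) N3.N2=(alive,v1) N3.N3=(alive,v0) | N0.N0=(suspect,v1) N0.N1=(alive,v0) N0.N2=(alive,v1) N0.N3=(alive,v0)
Op 9: N0 marks N2=suspect -> (suspect,v2)
Op 10: gossip N0<->N3 -> N0.N0=(suspect,v1) N0.N1=(alive,v0) N0.N2=(suspect,v2) N0.N3=(alive,v0) | N3.N0=(suspect,v1) N3.N1=(alive,v0) N3.N2=(suspect,v2) N3.N3=(alive,v0)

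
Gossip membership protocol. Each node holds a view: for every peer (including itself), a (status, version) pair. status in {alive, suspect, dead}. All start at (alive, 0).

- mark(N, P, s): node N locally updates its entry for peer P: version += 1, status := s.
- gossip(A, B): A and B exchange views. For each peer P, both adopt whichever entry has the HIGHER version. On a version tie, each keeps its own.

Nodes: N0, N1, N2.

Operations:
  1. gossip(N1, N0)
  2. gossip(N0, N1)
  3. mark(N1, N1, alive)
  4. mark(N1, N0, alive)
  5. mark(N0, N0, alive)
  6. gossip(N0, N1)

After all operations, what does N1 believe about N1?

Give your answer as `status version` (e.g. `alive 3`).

Op 1: gossip N1<->N0 -> N1.N0=(alive,v0) N1.N1=(alive,v0) N1.N2=(alive,v0) | N0.N0=(alive,v0) N0.N1=(alive,v0) N0.N2=(alive,v0)
Op 2: gossip N0<->N1 -> N0.N0=(alive,v0) N0.N1=(alive,v0) N0.N2=(alive,v0) | N1.N0=(alive,v0) N1.N1=(alive,v0) N1.N2=(alive,v0)
Op 3: N1 marks N1=alive -> (alive,v1)
Op 4: N1 marks N0=alive -> (alive,v1)
Op 5: N0 marks N0=alive -> (alive,v1)
Op 6: gossip N0<->N1 -> N0.N0=(alive,v1) N0.N1=(alive,v1) N0.N2=(alive,v0) | N1.N0=(alive,v1) N1.N1=(alive,v1) N1.N2=(alive,v0)

Answer: alive 1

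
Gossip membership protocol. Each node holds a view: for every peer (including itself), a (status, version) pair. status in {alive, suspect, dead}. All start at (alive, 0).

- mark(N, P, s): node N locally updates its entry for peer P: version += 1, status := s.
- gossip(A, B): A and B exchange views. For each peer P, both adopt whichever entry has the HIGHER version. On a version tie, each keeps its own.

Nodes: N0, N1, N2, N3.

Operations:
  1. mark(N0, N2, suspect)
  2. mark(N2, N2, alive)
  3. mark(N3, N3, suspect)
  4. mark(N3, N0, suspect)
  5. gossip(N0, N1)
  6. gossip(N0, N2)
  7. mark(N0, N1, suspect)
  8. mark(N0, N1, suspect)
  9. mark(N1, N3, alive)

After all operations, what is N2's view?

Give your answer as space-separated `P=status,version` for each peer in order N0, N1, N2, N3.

Answer: N0=alive,0 N1=alive,0 N2=alive,1 N3=alive,0

Derivation:
Op 1: N0 marks N2=suspect -> (suspect,v1)
Op 2: N2 marks N2=alive -> (alive,v1)
Op 3: N3 marks N3=suspect -> (suspect,v1)
Op 4: N3 marks N0=suspect -> (suspect,v1)
Op 5: gossip N0<->N1 -> N0.N0=(alive,v0) N0.N1=(alive,v0) N0.N2=(suspect,v1) N0.N3=(alive,v0) | N1.N0=(alive,v0) N1.N1=(alive,v0) N1.N2=(suspect,v1) N1.N3=(alive,v0)
Op 6: gossip N0<->N2 -> N0.N0=(alive,v0) N0.N1=(alive,v0) N0.N2=(suspect,v1) N0.N3=(alive,v0) | N2.N0=(alive,v0) N2.N1=(alive,v0) N2.N2=(alive,v1) N2.N3=(alive,v0)
Op 7: N0 marks N1=suspect -> (suspect,v1)
Op 8: N0 marks N1=suspect -> (suspect,v2)
Op 9: N1 marks N3=alive -> (alive,v1)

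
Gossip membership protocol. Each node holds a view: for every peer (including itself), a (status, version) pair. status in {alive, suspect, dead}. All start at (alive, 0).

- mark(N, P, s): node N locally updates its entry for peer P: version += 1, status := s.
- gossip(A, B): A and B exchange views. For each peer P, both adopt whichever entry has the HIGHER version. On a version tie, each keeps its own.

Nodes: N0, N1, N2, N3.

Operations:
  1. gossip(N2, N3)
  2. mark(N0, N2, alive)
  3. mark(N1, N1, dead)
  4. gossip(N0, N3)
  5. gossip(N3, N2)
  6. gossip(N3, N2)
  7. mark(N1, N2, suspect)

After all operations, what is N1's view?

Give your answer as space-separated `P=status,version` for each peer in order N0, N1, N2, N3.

Op 1: gossip N2<->N3 -> N2.N0=(alive,v0) N2.N1=(alive,v0) N2.N2=(alive,v0) N2.N3=(alive,v0) | N3.N0=(alive,v0) N3.N1=(alive,v0) N3.N2=(alive,v0) N3.N3=(alive,v0)
Op 2: N0 marks N2=alive -> (alive,v1)
Op 3: N1 marks N1=dead -> (dead,v1)
Op 4: gossip N0<->N3 -> N0.N0=(alive,v0) N0.N1=(alive,v0) N0.N2=(alive,v1) N0.N3=(alive,v0) | N3.N0=(alive,v0) N3.N1=(alive,v0) N3.N2=(alive,v1) N3.N3=(alive,v0)
Op 5: gossip N3<->N2 -> N3.N0=(alive,v0) N3.N1=(alive,v0) N3.N2=(alive,v1) N3.N3=(alive,v0) | N2.N0=(alive,v0) N2.N1=(alive,v0) N2.N2=(alive,v1) N2.N3=(alive,v0)
Op 6: gossip N3<->N2 -> N3.N0=(alive,v0) N3.N1=(alive,v0) N3.N2=(alive,v1) N3.N3=(alive,v0) | N2.N0=(alive,v0) N2.N1=(alive,v0) N2.N2=(alive,v1) N2.N3=(alive,v0)
Op 7: N1 marks N2=suspect -> (suspect,v1)

Answer: N0=alive,0 N1=dead,1 N2=suspect,1 N3=alive,0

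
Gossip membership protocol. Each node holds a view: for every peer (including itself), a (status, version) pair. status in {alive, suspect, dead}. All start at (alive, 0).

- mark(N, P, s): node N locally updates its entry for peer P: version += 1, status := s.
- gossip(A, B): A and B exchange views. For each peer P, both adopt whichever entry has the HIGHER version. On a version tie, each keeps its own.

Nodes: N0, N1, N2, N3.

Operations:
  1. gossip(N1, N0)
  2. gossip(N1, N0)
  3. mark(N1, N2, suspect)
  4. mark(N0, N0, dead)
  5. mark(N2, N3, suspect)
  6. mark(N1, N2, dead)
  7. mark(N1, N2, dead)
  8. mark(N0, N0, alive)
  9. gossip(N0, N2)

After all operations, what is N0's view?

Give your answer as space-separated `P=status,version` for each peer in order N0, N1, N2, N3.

Op 1: gossip N1<->N0 -> N1.N0=(alive,v0) N1.N1=(alive,v0) N1.N2=(alive,v0) N1.N3=(alive,v0) | N0.N0=(alive,v0) N0.N1=(alive,v0) N0.N2=(alive,v0) N0.N3=(alive,v0)
Op 2: gossip N1<->N0 -> N1.N0=(alive,v0) N1.N1=(alive,v0) N1.N2=(alive,v0) N1.N3=(alive,v0) | N0.N0=(alive,v0) N0.N1=(alive,v0) N0.N2=(alive,v0) N0.N3=(alive,v0)
Op 3: N1 marks N2=suspect -> (suspect,v1)
Op 4: N0 marks N0=dead -> (dead,v1)
Op 5: N2 marks N3=suspect -> (suspect,v1)
Op 6: N1 marks N2=dead -> (dead,v2)
Op 7: N1 marks N2=dead -> (dead,v3)
Op 8: N0 marks N0=alive -> (alive,v2)
Op 9: gossip N0<->N2 -> N0.N0=(alive,v2) N0.N1=(alive,v0) N0.N2=(alive,v0) N0.N3=(suspect,v1) | N2.N0=(alive,v2) N2.N1=(alive,v0) N2.N2=(alive,v0) N2.N3=(suspect,v1)

Answer: N0=alive,2 N1=alive,0 N2=alive,0 N3=suspect,1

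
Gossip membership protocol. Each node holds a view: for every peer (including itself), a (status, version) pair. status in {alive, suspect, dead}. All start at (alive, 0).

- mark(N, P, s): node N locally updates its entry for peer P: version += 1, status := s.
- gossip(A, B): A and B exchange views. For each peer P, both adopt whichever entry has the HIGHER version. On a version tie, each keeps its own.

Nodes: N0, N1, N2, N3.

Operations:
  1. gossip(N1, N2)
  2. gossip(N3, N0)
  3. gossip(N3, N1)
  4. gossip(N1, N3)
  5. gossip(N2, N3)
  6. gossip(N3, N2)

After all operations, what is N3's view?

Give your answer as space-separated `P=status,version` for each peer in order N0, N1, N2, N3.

Op 1: gossip N1<->N2 -> N1.N0=(alive,v0) N1.N1=(alive,v0) N1.N2=(alive,v0) N1.N3=(alive,v0) | N2.N0=(alive,v0) N2.N1=(alive,v0) N2.N2=(alive,v0) N2.N3=(alive,v0)
Op 2: gossip N3<->N0 -> N3.N0=(alive,v0) N3.N1=(alive,v0) N3.N2=(alive,v0) N3.N3=(alive,v0) | N0.N0=(alive,v0) N0.N1=(alive,v0) N0.N2=(alive,v0) N0.N3=(alive,v0)
Op 3: gossip N3<->N1 -> N3.N0=(alive,v0) N3.N1=(alive,v0) N3.N2=(alive,v0) N3.N3=(alive,v0) | N1.N0=(alive,v0) N1.N1=(alive,v0) N1.N2=(alive,v0) N1.N3=(alive,v0)
Op 4: gossip N1<->N3 -> N1.N0=(alive,v0) N1.N1=(alive,v0) N1.N2=(alive,v0) N1.N3=(alive,v0) | N3.N0=(alive,v0) N3.N1=(alive,v0) N3.N2=(alive,v0) N3.N3=(alive,v0)
Op 5: gossip N2<->N3 -> N2.N0=(alive,v0) N2.N1=(alive,v0) N2.N2=(alive,v0) N2.N3=(alive,v0) | N3.N0=(alive,v0) N3.N1=(alive,v0) N3.N2=(alive,v0) N3.N3=(alive,v0)
Op 6: gossip N3<->N2 -> N3.N0=(alive,v0) N3.N1=(alive,v0) N3.N2=(alive,v0) N3.N3=(alive,v0) | N2.N0=(alive,v0) N2.N1=(alive,v0) N2.N2=(alive,v0) N2.N3=(alive,v0)

Answer: N0=alive,0 N1=alive,0 N2=alive,0 N3=alive,0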